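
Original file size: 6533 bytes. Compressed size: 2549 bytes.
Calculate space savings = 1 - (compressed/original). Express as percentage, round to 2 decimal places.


ratio = compressed/original = 2549/6533 = 0.390173
savings = 1 - ratio = 1 - 0.390173 = 0.609827
as a percentage: 0.609827 * 100 = 60.98%

Space savings = 1 - 2549/6533 = 60.98%


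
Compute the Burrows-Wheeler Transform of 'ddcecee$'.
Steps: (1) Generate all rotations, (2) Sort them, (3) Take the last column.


Rotations (sorted):
  0: $ddcecee -> last char: e
  1: cecee$dd -> last char: d
  2: cee$ddce -> last char: e
  3: dcecee$d -> last char: d
  4: ddcecee$ -> last char: $
  5: e$ddcece -> last char: e
  6: ecee$ddc -> last char: c
  7: ee$ddcec -> last char: c


BWT = eded$ecc


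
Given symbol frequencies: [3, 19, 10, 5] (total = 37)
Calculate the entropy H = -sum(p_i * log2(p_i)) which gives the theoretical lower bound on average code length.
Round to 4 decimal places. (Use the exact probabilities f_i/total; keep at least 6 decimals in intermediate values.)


Per-symbol terms -p_i * log2(p_i) with p_i = f_i/37:
  p = 3/37 = 0.081081: log2(p) = -3.624491, -p*log2(p) = 0.293878
  p = 19/37 = 0.513514: log2(p) = -0.961526, -p*log2(p) = 0.493757
  p = 10/37 = 0.270270: log2(p) = -1.887525, -p*log2(p) = 0.510142
  p = 5/37 = 0.135135: log2(p) = -2.887525, -p*log2(p) = 0.390206
H = 0.293878 + 0.493757 + 0.510142 + 0.390206 = 1.687983

H = 1.688 bits/symbol


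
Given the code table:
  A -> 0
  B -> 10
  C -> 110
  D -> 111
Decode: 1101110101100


Decoding:
110 -> C
111 -> D
0 -> A
10 -> B
110 -> C
0 -> A


Result: CDABCA


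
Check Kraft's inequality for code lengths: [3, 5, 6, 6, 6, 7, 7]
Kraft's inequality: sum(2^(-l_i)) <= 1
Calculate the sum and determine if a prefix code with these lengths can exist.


Sum = 2^(-3) + 2^(-5) + 2^(-6) + 2^(-6) + 2^(-6) + 2^(-7) + 2^(-7)
    = 0.125 + 0.03125 + 0.015625 + 0.015625 + 0.015625 + 0.0078125 + 0.0078125
    = 28/128 = 0.21875
Since 0.21875 <= 1, Kraft's inequality IS satisfied.
A prefix code with these lengths CAN exist.

Kraft sum = 0.21875. Satisfied.


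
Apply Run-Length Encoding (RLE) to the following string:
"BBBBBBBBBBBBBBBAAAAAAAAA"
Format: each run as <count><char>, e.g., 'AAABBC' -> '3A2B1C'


Scanning runs left to right:
  i=0: run of 'B' x 15 -> '15B'
  i=15: run of 'A' x 9 -> '9A'

RLE = 15B9A


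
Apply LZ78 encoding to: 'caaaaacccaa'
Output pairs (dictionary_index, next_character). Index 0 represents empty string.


LZ78 encoding steps:
Dictionary: {0: ''}
Step 1: w='' (idx 0), next='c' -> output (0, 'c'), add 'c' as idx 1
Step 2: w='' (idx 0), next='a' -> output (0, 'a'), add 'a' as idx 2
Step 3: w='a' (idx 2), next='a' -> output (2, 'a'), add 'aa' as idx 3
Step 4: w='aa' (idx 3), next='c' -> output (3, 'c'), add 'aac' as idx 4
Step 5: w='c' (idx 1), next='c' -> output (1, 'c'), add 'cc' as idx 5
Step 6: w='aa' (idx 3), end of input -> output (3, '')


Encoded: [(0, 'c'), (0, 'a'), (2, 'a'), (3, 'c'), (1, 'c'), (3, '')]


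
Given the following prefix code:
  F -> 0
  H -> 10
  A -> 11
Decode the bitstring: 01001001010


Decoding step by step:
Bits 0 -> F
Bits 10 -> H
Bits 0 -> F
Bits 10 -> H
Bits 0 -> F
Bits 10 -> H
Bits 10 -> H


Decoded message: FHFHFHH


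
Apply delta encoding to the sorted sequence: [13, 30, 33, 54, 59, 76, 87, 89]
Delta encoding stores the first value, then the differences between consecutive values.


First value: 13
Deltas:
  30 - 13 = 17
  33 - 30 = 3
  54 - 33 = 21
  59 - 54 = 5
  76 - 59 = 17
  87 - 76 = 11
  89 - 87 = 2


Delta encoded: [13, 17, 3, 21, 5, 17, 11, 2]


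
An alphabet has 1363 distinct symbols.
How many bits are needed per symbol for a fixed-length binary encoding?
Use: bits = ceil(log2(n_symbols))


log2(1363) = 10.4126
Bracket: 2^10 = 1024 < 1363 <= 2^11 = 2048
So ceil(log2(1363)) = 11

bits = ceil(log2(1363)) = ceil(10.4126) = 11 bits


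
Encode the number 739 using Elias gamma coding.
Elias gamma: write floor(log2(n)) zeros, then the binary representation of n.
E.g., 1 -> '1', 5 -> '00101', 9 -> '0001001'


num_bits = floor(log2(739)) + 1 = 10
leading_zeros = num_bits - 1 = 9
binary(739) = 1011100011

Elias gamma(739) = '000000000' + '1011100011' = 0000000001011100011 (19 bits)


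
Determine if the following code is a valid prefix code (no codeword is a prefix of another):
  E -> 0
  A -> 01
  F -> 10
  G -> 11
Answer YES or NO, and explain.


Checking each pair (does one codeword prefix another?):
  E='0' vs A='01': prefix -- VIOLATION

NO -- this is NOT a valid prefix code. E (0) is a prefix of A (01).


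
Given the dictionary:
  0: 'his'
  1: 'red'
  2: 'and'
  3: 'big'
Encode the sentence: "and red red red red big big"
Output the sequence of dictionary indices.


Look up each word in the dictionary:
  'and' -> 2
  'red' -> 1
  'red' -> 1
  'red' -> 1
  'red' -> 1
  'big' -> 3
  'big' -> 3

Encoded: [2, 1, 1, 1, 1, 3, 3]


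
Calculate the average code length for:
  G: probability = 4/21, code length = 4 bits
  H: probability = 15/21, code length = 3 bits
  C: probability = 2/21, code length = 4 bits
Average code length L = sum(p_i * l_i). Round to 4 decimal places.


Weighted contributions p_i * l_i:
  G: (4/21) * 4 = 16/21
  H: (15/21) * 3 = 45/21
  C: (2/21) * 4 = 8/21
Sum = (16 + 45 + 8)/21 = 69/21

L = 69/21 = 3.2857 bits/symbol


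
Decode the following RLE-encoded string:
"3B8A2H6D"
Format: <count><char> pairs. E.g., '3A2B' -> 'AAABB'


Expanding each <count><char> pair:
  3B -> 'BBB'
  8A -> 'AAAAAAAA'
  2H -> 'HH'
  6D -> 'DDDDDD'

Decoded = BBBAAAAAAAAHHDDDDDD


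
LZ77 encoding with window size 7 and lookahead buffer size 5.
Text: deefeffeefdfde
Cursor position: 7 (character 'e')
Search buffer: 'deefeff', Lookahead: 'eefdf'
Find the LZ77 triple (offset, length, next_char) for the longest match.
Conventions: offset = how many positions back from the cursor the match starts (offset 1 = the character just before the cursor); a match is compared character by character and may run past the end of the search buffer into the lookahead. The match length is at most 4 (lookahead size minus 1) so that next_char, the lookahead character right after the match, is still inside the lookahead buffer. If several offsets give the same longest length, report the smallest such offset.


Try each offset into the search buffer:
  offset=1 (pos 6, char 'f'): match length 0
  offset=2 (pos 5, char 'f'): match length 0
  offset=3 (pos 4, char 'e'): match length 1
  offset=4 (pos 3, char 'f'): match length 0
  offset=5 (pos 2, char 'e'): match length 1
  offset=6 (pos 1, char 'e'): match length 3
  offset=7 (pos 0, char 'd'): match length 0
Longest match has length 3 at offset 6.
next_char = character at position 7 + 3 = 10 -> 'd'

Best match: offset=6, length=3 (matching 'eef' starting at position 1)
LZ77 triple: (6, 3, 'd')


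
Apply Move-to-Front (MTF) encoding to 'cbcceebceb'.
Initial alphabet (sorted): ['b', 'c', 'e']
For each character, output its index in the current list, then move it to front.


MTF encoding:
'c': index 1 in ['b', 'c', 'e'] -> ['c', 'b', 'e']
'b': index 1 in ['c', 'b', 'e'] -> ['b', 'c', 'e']
'c': index 1 in ['b', 'c', 'e'] -> ['c', 'b', 'e']
'c': index 0 in ['c', 'b', 'e'] -> ['c', 'b', 'e']
'e': index 2 in ['c', 'b', 'e'] -> ['e', 'c', 'b']
'e': index 0 in ['e', 'c', 'b'] -> ['e', 'c', 'b']
'b': index 2 in ['e', 'c', 'b'] -> ['b', 'e', 'c']
'c': index 2 in ['b', 'e', 'c'] -> ['c', 'b', 'e']
'e': index 2 in ['c', 'b', 'e'] -> ['e', 'c', 'b']
'b': index 2 in ['e', 'c', 'b'] -> ['b', 'e', 'c']


Output: [1, 1, 1, 0, 2, 0, 2, 2, 2, 2]


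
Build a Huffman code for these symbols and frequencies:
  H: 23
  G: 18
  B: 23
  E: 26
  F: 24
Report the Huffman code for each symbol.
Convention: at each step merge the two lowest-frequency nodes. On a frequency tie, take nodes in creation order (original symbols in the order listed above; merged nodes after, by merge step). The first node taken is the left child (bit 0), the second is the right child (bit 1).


Huffman tree construction:
Step 1: Merge G(18) + H(23) = 41
Step 2: Merge B(23) + F(24) = 47
Step 3: Merge E(26) + (G+H)(41) = 67
Step 4: Merge (B+F)(47) + (E+(G+H))(67) = 114
Read each symbol's code off the tree from the root (left child = 0, right child = 1).

Codes:
  H: 111 (length 3)
  G: 110 (length 3)
  B: 00 (length 2)
  E: 10 (length 2)
  F: 01 (length 2)
Average code length: 269/114 = 2.3596 bits/symbol


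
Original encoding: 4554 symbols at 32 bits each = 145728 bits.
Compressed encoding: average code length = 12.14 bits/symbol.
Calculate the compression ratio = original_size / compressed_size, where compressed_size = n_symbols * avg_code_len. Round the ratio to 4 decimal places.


original_size = n_symbols * orig_bits = 4554 * 32 = 145728 bits
compressed_size = n_symbols * avg_code_len = 4554 * 12.14 = 55285.56 bits
ratio = original_size / compressed_size = 145728 / 55285.56 = 2.6359

Compression ratio = 2.6359


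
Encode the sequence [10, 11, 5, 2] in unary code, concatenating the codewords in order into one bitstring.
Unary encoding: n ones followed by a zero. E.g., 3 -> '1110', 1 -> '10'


Encode each number as n ones followed by a terminating 0:
  10 -> 11111111110 (11 bits)
  11 -> 111111111110 (12 bits)
  5 -> 111110 (6 bits)
  2 -> 110 (3 bits)
Total length = 11 + 12 + 6 + 3 = 32 bits.

Unary([10, 11, 5, 2]) = 11111111110111111111110111110110 (32 bits)


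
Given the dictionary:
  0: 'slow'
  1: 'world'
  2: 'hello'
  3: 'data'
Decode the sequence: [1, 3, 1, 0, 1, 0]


Look up each index in the dictionary:
  1 -> 'world'
  3 -> 'data'
  1 -> 'world'
  0 -> 'slow'
  1 -> 'world'
  0 -> 'slow'

Decoded: "world data world slow world slow"


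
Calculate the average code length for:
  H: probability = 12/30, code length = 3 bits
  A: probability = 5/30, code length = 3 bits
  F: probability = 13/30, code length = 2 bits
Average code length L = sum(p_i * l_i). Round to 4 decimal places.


Weighted contributions p_i * l_i:
  H: (12/30) * 3 = 36/30
  A: (5/30) * 3 = 15/30
  F: (13/30) * 2 = 26/30
Sum = (36 + 15 + 26)/30 = 77/30

L = 77/30 = 2.5667 bits/symbol


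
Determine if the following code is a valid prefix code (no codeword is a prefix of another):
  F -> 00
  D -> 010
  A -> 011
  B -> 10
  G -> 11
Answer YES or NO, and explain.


Checking each pair (does one codeword prefix another?):
  F='00' vs D='010': no prefix
  F='00' vs A='011': no prefix
  F='00' vs B='10': no prefix
  F='00' vs G='11': no prefix
  D='010' vs F='00': no prefix
  D='010' vs A='011': no prefix
  D='010' vs B='10': no prefix
  D='010' vs G='11': no prefix
  A='011' vs F='00': no prefix
  A='011' vs D='010': no prefix
  A='011' vs B='10': no prefix
  A='011' vs G='11': no prefix
  B='10' vs F='00': no prefix
  B='10' vs D='010': no prefix
  B='10' vs A='011': no prefix
  B='10' vs G='11': no prefix
  G='11' vs F='00': no prefix
  G='11' vs D='010': no prefix
  G='11' vs A='011': no prefix
  G='11' vs B='10': no prefix
No violation found over all pairs.

YES -- this is a valid prefix code. No codeword is a prefix of any other codeword.


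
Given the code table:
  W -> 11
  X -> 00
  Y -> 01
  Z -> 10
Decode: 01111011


Decoding:
01 -> Y
11 -> W
10 -> Z
11 -> W


Result: YWZW


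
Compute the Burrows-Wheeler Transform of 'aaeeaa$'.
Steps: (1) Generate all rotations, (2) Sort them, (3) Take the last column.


Rotations (sorted):
  0: $aaeeaa -> last char: a
  1: a$aaeea -> last char: a
  2: aa$aaee -> last char: e
  3: aaeeaa$ -> last char: $
  4: aeeaa$a -> last char: a
  5: eaa$aae -> last char: e
  6: eeaa$aa -> last char: a


BWT = aae$aea


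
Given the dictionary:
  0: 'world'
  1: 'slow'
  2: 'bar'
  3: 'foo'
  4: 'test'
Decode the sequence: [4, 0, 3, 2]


Look up each index in the dictionary:
  4 -> 'test'
  0 -> 'world'
  3 -> 'foo'
  2 -> 'bar'

Decoded: "test world foo bar"


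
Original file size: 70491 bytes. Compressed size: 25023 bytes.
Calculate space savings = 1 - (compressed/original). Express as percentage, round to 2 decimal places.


ratio = compressed/original = 25023/70491 = 0.354981
savings = 1 - ratio = 1 - 0.354981 = 0.645019
as a percentage: 0.645019 * 100 = 64.5%

Space savings = 1 - 25023/70491 = 64.5%


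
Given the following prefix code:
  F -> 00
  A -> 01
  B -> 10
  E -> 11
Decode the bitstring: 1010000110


Decoding step by step:
Bits 10 -> B
Bits 10 -> B
Bits 00 -> F
Bits 01 -> A
Bits 10 -> B


Decoded message: BBFAB


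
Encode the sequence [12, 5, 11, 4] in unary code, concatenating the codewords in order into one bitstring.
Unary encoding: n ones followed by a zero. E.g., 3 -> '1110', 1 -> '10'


Encode each number as n ones followed by a terminating 0:
  12 -> 1111111111110 (13 bits)
  5 -> 111110 (6 bits)
  11 -> 111111111110 (12 bits)
  4 -> 11110 (5 bits)
Total length = 13 + 6 + 12 + 5 = 36 bits.

Unary([12, 5, 11, 4]) = 111111111111011111011111111111011110 (36 bits)


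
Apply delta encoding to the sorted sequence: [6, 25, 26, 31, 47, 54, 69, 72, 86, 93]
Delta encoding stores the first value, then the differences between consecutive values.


First value: 6
Deltas:
  25 - 6 = 19
  26 - 25 = 1
  31 - 26 = 5
  47 - 31 = 16
  54 - 47 = 7
  69 - 54 = 15
  72 - 69 = 3
  86 - 72 = 14
  93 - 86 = 7


Delta encoded: [6, 19, 1, 5, 16, 7, 15, 3, 14, 7]


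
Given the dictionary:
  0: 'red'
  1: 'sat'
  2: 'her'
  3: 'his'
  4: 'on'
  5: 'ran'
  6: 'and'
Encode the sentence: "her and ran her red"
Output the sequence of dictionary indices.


Look up each word in the dictionary:
  'her' -> 2
  'and' -> 6
  'ran' -> 5
  'her' -> 2
  'red' -> 0

Encoded: [2, 6, 5, 2, 0]


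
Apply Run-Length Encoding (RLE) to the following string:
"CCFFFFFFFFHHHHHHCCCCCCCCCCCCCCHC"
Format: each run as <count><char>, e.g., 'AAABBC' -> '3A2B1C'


Scanning runs left to right:
  i=0: run of 'C' x 2 -> '2C'
  i=2: run of 'F' x 8 -> '8F'
  i=10: run of 'H' x 6 -> '6H'
  i=16: run of 'C' x 14 -> '14C'
  i=30: run of 'H' x 1 -> '1H'
  i=31: run of 'C' x 1 -> '1C'

RLE = 2C8F6H14C1H1C


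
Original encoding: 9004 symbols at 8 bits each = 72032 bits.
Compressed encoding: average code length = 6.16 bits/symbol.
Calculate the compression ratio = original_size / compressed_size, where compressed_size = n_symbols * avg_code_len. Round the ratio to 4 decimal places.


original_size = n_symbols * orig_bits = 9004 * 8 = 72032 bits
compressed_size = n_symbols * avg_code_len = 9004 * 6.16 = 55464.64 bits
ratio = original_size / compressed_size = 72032 / 55464.64 = 1.2987

Compression ratio = 1.2987


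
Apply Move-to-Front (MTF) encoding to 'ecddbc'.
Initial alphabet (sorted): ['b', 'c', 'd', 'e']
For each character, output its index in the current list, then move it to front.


MTF encoding:
'e': index 3 in ['b', 'c', 'd', 'e'] -> ['e', 'b', 'c', 'd']
'c': index 2 in ['e', 'b', 'c', 'd'] -> ['c', 'e', 'b', 'd']
'd': index 3 in ['c', 'e', 'b', 'd'] -> ['d', 'c', 'e', 'b']
'd': index 0 in ['d', 'c', 'e', 'b'] -> ['d', 'c', 'e', 'b']
'b': index 3 in ['d', 'c', 'e', 'b'] -> ['b', 'd', 'c', 'e']
'c': index 2 in ['b', 'd', 'c', 'e'] -> ['c', 'b', 'd', 'e']


Output: [3, 2, 3, 0, 3, 2]


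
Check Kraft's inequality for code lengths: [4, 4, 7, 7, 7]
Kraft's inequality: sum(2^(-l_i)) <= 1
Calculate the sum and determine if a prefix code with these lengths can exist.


Sum = 2^(-4) + 2^(-4) + 2^(-7) + 2^(-7) + 2^(-7)
    = 0.0625 + 0.0625 + 0.0078125 + 0.0078125 + 0.0078125
    = 19/128 = 0.1484375
Since 0.1484375 <= 1, Kraft's inequality IS satisfied.
A prefix code with these lengths CAN exist.

Kraft sum = 0.1484375. Satisfied.


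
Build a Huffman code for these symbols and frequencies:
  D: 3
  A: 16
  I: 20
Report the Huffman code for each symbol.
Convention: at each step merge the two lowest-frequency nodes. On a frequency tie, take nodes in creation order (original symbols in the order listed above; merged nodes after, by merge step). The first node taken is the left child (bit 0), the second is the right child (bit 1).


Huffman tree construction:
Step 1: Merge D(3) + A(16) = 19
Step 2: Merge (D+A)(19) + I(20) = 39
Read each symbol's code off the tree from the root (left child = 0, right child = 1).

Codes:
  D: 00 (length 2)
  A: 01 (length 2)
  I: 1 (length 1)
Average code length: 58/39 = 1.4872 bits/symbol


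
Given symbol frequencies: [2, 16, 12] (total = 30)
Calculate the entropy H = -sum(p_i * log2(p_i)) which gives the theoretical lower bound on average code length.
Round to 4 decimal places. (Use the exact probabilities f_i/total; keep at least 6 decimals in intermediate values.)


Per-symbol terms -p_i * log2(p_i) with p_i = f_i/30:
  p = 2/30 = 0.066667: log2(p) = -3.906891, -p*log2(p) = 0.260459
  p = 16/30 = 0.533333: log2(p) = -0.906891, -p*log2(p) = 0.483675
  p = 12/30 = 0.400000: log2(p) = -1.321928, -p*log2(p) = 0.528771
H = 0.260459 + 0.483675 + 0.528771 = 1.272905

H = 1.2729 bits/symbol


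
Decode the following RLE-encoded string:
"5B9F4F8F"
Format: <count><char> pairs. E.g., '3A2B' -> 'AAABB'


Expanding each <count><char> pair:
  5B -> 'BBBBB'
  9F -> 'FFFFFFFFF'
  4F -> 'FFFF'
  8F -> 'FFFFFFFF'

Decoded = BBBBBFFFFFFFFFFFFFFFFFFFFF


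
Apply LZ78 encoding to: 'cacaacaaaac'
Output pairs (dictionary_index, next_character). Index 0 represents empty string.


LZ78 encoding steps:
Dictionary: {0: ''}
Step 1: w='' (idx 0), next='c' -> output (0, 'c'), add 'c' as idx 1
Step 2: w='' (idx 0), next='a' -> output (0, 'a'), add 'a' as idx 2
Step 3: w='c' (idx 1), next='a' -> output (1, 'a'), add 'ca' as idx 3
Step 4: w='a' (idx 2), next='c' -> output (2, 'c'), add 'ac' as idx 4
Step 5: w='a' (idx 2), next='a' -> output (2, 'a'), add 'aa' as idx 5
Step 6: w='aa' (idx 5), next='c' -> output (5, 'c'), add 'aac' as idx 6


Encoded: [(0, 'c'), (0, 'a'), (1, 'a'), (2, 'c'), (2, 'a'), (5, 'c')]


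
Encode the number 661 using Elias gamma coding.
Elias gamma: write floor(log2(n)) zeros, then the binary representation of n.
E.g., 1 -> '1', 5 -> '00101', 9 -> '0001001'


num_bits = floor(log2(661)) + 1 = 10
leading_zeros = num_bits - 1 = 9
binary(661) = 1010010101

Elias gamma(661) = '000000000' + '1010010101' = 0000000001010010101 (19 bits)


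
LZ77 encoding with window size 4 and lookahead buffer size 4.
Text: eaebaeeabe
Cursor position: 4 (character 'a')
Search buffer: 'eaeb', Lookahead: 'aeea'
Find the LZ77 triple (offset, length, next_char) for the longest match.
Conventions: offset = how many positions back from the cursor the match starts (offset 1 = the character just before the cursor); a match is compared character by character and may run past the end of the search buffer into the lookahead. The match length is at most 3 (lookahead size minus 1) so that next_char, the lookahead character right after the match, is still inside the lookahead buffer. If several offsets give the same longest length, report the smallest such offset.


Try each offset into the search buffer:
  offset=1 (pos 3, char 'b'): match length 0
  offset=2 (pos 2, char 'e'): match length 0
  offset=3 (pos 1, char 'a'): match length 2
  offset=4 (pos 0, char 'e'): match length 0
Longest match has length 2 at offset 3.
next_char = character at position 4 + 2 = 6 -> 'e'

Best match: offset=3, length=2 (matching 'ae' starting at position 1)
LZ77 triple: (3, 2, 'e')


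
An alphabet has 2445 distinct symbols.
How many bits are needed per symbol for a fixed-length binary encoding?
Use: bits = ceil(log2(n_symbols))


log2(2445) = 11.2556
Bracket: 2^11 = 2048 < 2445 <= 2^12 = 4096
So ceil(log2(2445)) = 12

bits = ceil(log2(2445)) = ceil(11.2556) = 12 bits


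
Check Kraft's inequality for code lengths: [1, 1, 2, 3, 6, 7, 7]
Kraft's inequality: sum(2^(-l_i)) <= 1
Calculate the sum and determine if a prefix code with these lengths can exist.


Sum = 2^(-1) + 2^(-1) + 2^(-2) + 2^(-3) + 2^(-6) + 2^(-7) + 2^(-7)
    = 0.5 + 0.5 + 0.25 + 0.125 + 0.015625 + 0.0078125 + 0.0078125
    = 180/128 = 1.40625
Since 1.40625 > 1, Kraft's inequality is NOT satisfied.
A prefix code with these lengths CANNOT exist.

Kraft sum = 1.40625. Not satisfied.


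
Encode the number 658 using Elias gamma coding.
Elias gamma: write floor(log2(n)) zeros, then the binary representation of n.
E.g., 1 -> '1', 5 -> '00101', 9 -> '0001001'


num_bits = floor(log2(658)) + 1 = 10
leading_zeros = num_bits - 1 = 9
binary(658) = 1010010010

Elias gamma(658) = '000000000' + '1010010010' = 0000000001010010010 (19 bits)


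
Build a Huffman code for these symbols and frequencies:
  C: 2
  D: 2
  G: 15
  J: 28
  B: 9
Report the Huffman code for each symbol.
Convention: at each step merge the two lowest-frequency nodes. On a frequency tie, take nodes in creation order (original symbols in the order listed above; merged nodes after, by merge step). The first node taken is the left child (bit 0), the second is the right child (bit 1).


Huffman tree construction:
Step 1: Merge C(2) + D(2) = 4
Step 2: Merge (C+D)(4) + B(9) = 13
Step 3: Merge ((C+D)+B)(13) + G(15) = 28
Step 4: Merge J(28) + (((C+D)+B)+G)(28) = 56
Read each symbol's code off the tree from the root (left child = 0, right child = 1).

Codes:
  C: 1000 (length 4)
  D: 1001 (length 4)
  G: 11 (length 2)
  J: 0 (length 1)
  B: 101 (length 3)
Average code length: 101/56 = 1.8036 bits/symbol


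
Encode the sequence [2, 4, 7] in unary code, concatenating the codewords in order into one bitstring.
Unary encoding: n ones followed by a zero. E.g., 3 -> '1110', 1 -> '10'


Encode each number as n ones followed by a terminating 0:
  2 -> 110 (3 bits)
  4 -> 11110 (5 bits)
  7 -> 11111110 (8 bits)
Total length = 3 + 5 + 8 = 16 bits.

Unary([2, 4, 7]) = 1101111011111110 (16 bits)


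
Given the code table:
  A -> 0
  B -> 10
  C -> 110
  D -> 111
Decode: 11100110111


Decoding:
111 -> D
0 -> A
0 -> A
110 -> C
111 -> D


Result: DAACD


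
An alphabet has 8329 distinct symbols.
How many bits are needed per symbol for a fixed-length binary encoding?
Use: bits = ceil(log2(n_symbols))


log2(8329) = 13.0239
Bracket: 2^13 = 8192 < 8329 <= 2^14 = 16384
So ceil(log2(8329)) = 14

bits = ceil(log2(8329)) = ceil(13.0239) = 14 bits


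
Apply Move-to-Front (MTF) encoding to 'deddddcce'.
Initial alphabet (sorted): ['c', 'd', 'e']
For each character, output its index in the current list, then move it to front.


MTF encoding:
'd': index 1 in ['c', 'd', 'e'] -> ['d', 'c', 'e']
'e': index 2 in ['d', 'c', 'e'] -> ['e', 'd', 'c']
'd': index 1 in ['e', 'd', 'c'] -> ['d', 'e', 'c']
'd': index 0 in ['d', 'e', 'c'] -> ['d', 'e', 'c']
'd': index 0 in ['d', 'e', 'c'] -> ['d', 'e', 'c']
'd': index 0 in ['d', 'e', 'c'] -> ['d', 'e', 'c']
'c': index 2 in ['d', 'e', 'c'] -> ['c', 'd', 'e']
'c': index 0 in ['c', 'd', 'e'] -> ['c', 'd', 'e']
'e': index 2 in ['c', 'd', 'e'] -> ['e', 'c', 'd']


Output: [1, 2, 1, 0, 0, 0, 2, 0, 2]


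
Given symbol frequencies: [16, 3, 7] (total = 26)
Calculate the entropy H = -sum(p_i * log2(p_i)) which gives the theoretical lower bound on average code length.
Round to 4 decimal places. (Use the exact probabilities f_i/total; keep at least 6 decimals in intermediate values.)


Per-symbol terms -p_i * log2(p_i) with p_i = f_i/26:
  p = 16/26 = 0.615385: log2(p) = -0.700440, -p*log2(p) = 0.431040
  p = 3/26 = 0.115385: log2(p) = -3.115477, -p*log2(p) = 0.359478
  p = 7/26 = 0.269231: log2(p) = -1.893085, -p*log2(p) = 0.509677
H = 0.431040 + 0.359478 + 0.509677 = 1.300195

H = 1.3002 bits/symbol


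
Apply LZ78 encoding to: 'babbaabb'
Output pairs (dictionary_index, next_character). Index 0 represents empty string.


LZ78 encoding steps:
Dictionary: {0: ''}
Step 1: w='' (idx 0), next='b' -> output (0, 'b'), add 'b' as idx 1
Step 2: w='' (idx 0), next='a' -> output (0, 'a'), add 'a' as idx 2
Step 3: w='b' (idx 1), next='b' -> output (1, 'b'), add 'bb' as idx 3
Step 4: w='a' (idx 2), next='a' -> output (2, 'a'), add 'aa' as idx 4
Step 5: w='bb' (idx 3), end of input -> output (3, '')


Encoded: [(0, 'b'), (0, 'a'), (1, 'b'), (2, 'a'), (3, '')]


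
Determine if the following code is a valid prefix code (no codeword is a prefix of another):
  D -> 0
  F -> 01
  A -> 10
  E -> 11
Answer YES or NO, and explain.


Checking each pair (does one codeword prefix another?):
  D='0' vs F='01': prefix -- VIOLATION

NO -- this is NOT a valid prefix code. D (0) is a prefix of F (01).


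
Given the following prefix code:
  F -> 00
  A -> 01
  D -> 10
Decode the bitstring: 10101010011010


Decoding step by step:
Bits 10 -> D
Bits 10 -> D
Bits 10 -> D
Bits 10 -> D
Bits 01 -> A
Bits 10 -> D
Bits 10 -> D


Decoded message: DDDDADD


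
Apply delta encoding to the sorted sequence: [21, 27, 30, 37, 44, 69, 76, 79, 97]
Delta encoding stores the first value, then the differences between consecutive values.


First value: 21
Deltas:
  27 - 21 = 6
  30 - 27 = 3
  37 - 30 = 7
  44 - 37 = 7
  69 - 44 = 25
  76 - 69 = 7
  79 - 76 = 3
  97 - 79 = 18


Delta encoded: [21, 6, 3, 7, 7, 25, 7, 3, 18]


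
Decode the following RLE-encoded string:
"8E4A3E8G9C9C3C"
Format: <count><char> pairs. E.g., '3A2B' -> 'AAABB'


Expanding each <count><char> pair:
  8E -> 'EEEEEEEE'
  4A -> 'AAAA'
  3E -> 'EEE'
  8G -> 'GGGGGGGG'
  9C -> 'CCCCCCCCC'
  9C -> 'CCCCCCCCC'
  3C -> 'CCC'

Decoded = EEEEEEEEAAAAEEEGGGGGGGGCCCCCCCCCCCCCCCCCCCCC


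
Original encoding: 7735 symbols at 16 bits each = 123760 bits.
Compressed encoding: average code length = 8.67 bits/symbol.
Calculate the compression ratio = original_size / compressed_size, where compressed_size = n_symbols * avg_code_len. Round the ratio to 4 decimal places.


original_size = n_symbols * orig_bits = 7735 * 16 = 123760 bits
compressed_size = n_symbols * avg_code_len = 7735 * 8.67 = 67062.45 bits
ratio = original_size / compressed_size = 123760 / 67062.45 = 1.8454

Compression ratio = 1.8454


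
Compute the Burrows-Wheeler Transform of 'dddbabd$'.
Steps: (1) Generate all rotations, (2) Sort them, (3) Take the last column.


Rotations (sorted):
  0: $dddbabd -> last char: d
  1: abd$dddb -> last char: b
  2: babd$ddd -> last char: d
  3: bd$dddba -> last char: a
  4: d$dddbab -> last char: b
  5: dbabd$dd -> last char: d
  6: ddbabd$d -> last char: d
  7: dddbabd$ -> last char: $


BWT = dbdabdd$


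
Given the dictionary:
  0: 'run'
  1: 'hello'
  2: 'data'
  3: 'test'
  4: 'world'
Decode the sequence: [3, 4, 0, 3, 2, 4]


Look up each index in the dictionary:
  3 -> 'test'
  4 -> 'world'
  0 -> 'run'
  3 -> 'test'
  2 -> 'data'
  4 -> 'world'

Decoded: "test world run test data world"


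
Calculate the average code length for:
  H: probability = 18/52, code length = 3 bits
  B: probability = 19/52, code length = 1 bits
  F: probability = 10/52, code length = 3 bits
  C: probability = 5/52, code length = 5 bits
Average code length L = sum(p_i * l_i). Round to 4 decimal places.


Weighted contributions p_i * l_i:
  H: (18/52) * 3 = 54/52
  B: (19/52) * 1 = 19/52
  F: (10/52) * 3 = 30/52
  C: (5/52) * 5 = 25/52
Sum = (54 + 19 + 30 + 25)/52 = 128/52

L = 128/52 = 2.4615 bits/symbol


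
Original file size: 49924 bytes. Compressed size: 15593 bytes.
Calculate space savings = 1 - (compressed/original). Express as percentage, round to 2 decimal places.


ratio = compressed/original = 15593/49924 = 0.312335
savings = 1 - ratio = 1 - 0.312335 = 0.687665
as a percentage: 0.687665 * 100 = 68.77%

Space savings = 1 - 15593/49924 = 68.77%


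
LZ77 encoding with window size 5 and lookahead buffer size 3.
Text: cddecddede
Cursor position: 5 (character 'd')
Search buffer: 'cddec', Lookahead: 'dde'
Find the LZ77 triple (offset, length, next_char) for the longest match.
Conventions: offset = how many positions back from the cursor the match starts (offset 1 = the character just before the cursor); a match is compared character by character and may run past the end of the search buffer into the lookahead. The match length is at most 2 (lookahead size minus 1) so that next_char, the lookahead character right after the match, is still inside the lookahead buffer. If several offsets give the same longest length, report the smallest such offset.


Try each offset into the search buffer:
  offset=1 (pos 4, char 'c'): match length 0
  offset=2 (pos 3, char 'e'): match length 0
  offset=3 (pos 2, char 'd'): match length 1
  offset=4 (pos 1, char 'd'): match length 2
  offset=5 (pos 0, char 'c'): match length 0
Longest match has length 2 at offset 4.
next_char = character at position 5 + 2 = 7 -> 'e'

Best match: offset=4, length=2 (matching 'dd' starting at position 1)
LZ77 triple: (4, 2, 'e')


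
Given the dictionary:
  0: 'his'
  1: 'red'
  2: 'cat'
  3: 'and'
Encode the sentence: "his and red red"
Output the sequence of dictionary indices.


Look up each word in the dictionary:
  'his' -> 0
  'and' -> 3
  'red' -> 1
  'red' -> 1

Encoded: [0, 3, 1, 1]


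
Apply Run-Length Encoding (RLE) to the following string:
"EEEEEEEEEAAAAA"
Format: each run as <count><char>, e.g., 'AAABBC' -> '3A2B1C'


Scanning runs left to right:
  i=0: run of 'E' x 9 -> '9E'
  i=9: run of 'A' x 5 -> '5A'

RLE = 9E5A


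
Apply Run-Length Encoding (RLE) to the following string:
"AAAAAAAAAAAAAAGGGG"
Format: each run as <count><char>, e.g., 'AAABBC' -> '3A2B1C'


Scanning runs left to right:
  i=0: run of 'A' x 14 -> '14A'
  i=14: run of 'G' x 4 -> '4G'

RLE = 14A4G


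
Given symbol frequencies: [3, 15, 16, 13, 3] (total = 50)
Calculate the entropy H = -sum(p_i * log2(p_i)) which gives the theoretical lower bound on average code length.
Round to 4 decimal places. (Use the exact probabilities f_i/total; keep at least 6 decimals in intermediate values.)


Per-symbol terms -p_i * log2(p_i) with p_i = f_i/50:
  p = 3/50 = 0.060000: log2(p) = -4.058894, -p*log2(p) = 0.243534
  p = 15/50 = 0.300000: log2(p) = -1.736966, -p*log2(p) = 0.521090
  p = 16/50 = 0.320000: log2(p) = -1.643856, -p*log2(p) = 0.526034
  p = 13/50 = 0.260000: log2(p) = -1.943416, -p*log2(p) = 0.505288
  p = 3/50 = 0.060000: log2(p) = -4.058894, -p*log2(p) = 0.243534
H = 0.243534 + 0.521090 + 0.526034 + 0.505288 + 0.243534 = 2.039480

H = 2.0395 bits/symbol


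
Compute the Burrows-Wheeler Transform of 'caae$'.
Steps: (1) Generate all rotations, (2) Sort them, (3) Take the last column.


Rotations (sorted):
  0: $caae -> last char: e
  1: aae$c -> last char: c
  2: ae$ca -> last char: a
  3: caae$ -> last char: $
  4: e$caa -> last char: a


BWT = eca$a


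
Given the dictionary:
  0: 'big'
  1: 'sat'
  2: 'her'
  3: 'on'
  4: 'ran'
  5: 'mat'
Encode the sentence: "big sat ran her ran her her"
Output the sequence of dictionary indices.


Look up each word in the dictionary:
  'big' -> 0
  'sat' -> 1
  'ran' -> 4
  'her' -> 2
  'ran' -> 4
  'her' -> 2
  'her' -> 2

Encoded: [0, 1, 4, 2, 4, 2, 2]


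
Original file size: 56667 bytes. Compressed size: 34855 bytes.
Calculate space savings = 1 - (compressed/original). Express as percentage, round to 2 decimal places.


ratio = compressed/original = 34855/56667 = 0.615085
savings = 1 - ratio = 1 - 0.615085 = 0.384915
as a percentage: 0.384915 * 100 = 38.49%

Space savings = 1 - 34855/56667 = 38.49%


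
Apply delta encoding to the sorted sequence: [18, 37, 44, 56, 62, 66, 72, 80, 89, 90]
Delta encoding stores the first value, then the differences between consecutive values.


First value: 18
Deltas:
  37 - 18 = 19
  44 - 37 = 7
  56 - 44 = 12
  62 - 56 = 6
  66 - 62 = 4
  72 - 66 = 6
  80 - 72 = 8
  89 - 80 = 9
  90 - 89 = 1


Delta encoded: [18, 19, 7, 12, 6, 4, 6, 8, 9, 1]


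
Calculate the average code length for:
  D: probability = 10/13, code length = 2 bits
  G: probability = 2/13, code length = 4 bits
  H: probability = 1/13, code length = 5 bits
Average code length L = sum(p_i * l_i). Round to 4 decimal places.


Weighted contributions p_i * l_i:
  D: (10/13) * 2 = 20/13
  G: (2/13) * 4 = 8/13
  H: (1/13) * 5 = 5/13
Sum = (20 + 8 + 5)/13 = 33/13

L = 33/13 = 2.5385 bits/symbol


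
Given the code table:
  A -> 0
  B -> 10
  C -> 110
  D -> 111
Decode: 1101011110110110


Decoding:
110 -> C
10 -> B
111 -> D
10 -> B
110 -> C
110 -> C


Result: CBDBCC


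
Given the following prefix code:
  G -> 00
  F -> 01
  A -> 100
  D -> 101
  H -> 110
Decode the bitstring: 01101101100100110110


Decoding step by step:
Bits 01 -> F
Bits 101 -> D
Bits 101 -> D
Bits 100 -> A
Bits 100 -> A
Bits 110 -> H
Bits 110 -> H


Decoded message: FDDAAHH


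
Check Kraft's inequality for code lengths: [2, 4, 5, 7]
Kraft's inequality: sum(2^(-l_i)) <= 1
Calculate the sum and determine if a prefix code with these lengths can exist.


Sum = 2^(-2) + 2^(-4) + 2^(-5) + 2^(-7)
    = 0.25 + 0.0625 + 0.03125 + 0.0078125
    = 45/128 = 0.3515625
Since 0.3515625 <= 1, Kraft's inequality IS satisfied.
A prefix code with these lengths CAN exist.

Kraft sum = 0.3515625. Satisfied.


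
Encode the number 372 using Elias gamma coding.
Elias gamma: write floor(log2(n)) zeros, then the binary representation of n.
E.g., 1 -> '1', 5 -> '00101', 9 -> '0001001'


num_bits = floor(log2(372)) + 1 = 9
leading_zeros = num_bits - 1 = 8
binary(372) = 101110100

Elias gamma(372) = '00000000' + '101110100' = 00000000101110100 (17 bits)


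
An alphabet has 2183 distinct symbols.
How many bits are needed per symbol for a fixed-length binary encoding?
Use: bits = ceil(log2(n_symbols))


log2(2183) = 11.0921
Bracket: 2^11 = 2048 < 2183 <= 2^12 = 4096
So ceil(log2(2183)) = 12

bits = ceil(log2(2183)) = ceil(11.0921) = 12 bits


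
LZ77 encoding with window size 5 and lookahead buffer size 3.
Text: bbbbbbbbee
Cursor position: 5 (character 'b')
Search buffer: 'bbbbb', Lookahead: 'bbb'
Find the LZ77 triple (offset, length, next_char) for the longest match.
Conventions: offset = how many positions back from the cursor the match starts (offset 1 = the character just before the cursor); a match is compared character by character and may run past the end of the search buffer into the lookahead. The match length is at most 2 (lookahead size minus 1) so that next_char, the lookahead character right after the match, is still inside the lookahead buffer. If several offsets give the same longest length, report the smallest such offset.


Try each offset into the search buffer:
  offset=1 (pos 4, char 'b'): match length 2
  offset=2 (pos 3, char 'b'): match length 2
  offset=3 (pos 2, char 'b'): match length 2
  offset=4 (pos 1, char 'b'): match length 2
  offset=5 (pos 0, char 'b'): match length 2
Longest match has length 2, found at offsets 1, 2, 3, 4, 5; take the smallest, offset 1.
next_char = character at position 5 + 2 = 7 -> 'b'

Best match: offset=1, length=2 (matching 'bb' starting at position 4)
LZ77 triple: (1, 2, 'b')


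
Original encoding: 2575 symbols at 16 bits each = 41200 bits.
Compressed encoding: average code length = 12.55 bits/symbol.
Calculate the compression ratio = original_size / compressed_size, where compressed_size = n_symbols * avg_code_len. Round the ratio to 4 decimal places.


original_size = n_symbols * orig_bits = 2575 * 16 = 41200 bits
compressed_size = n_symbols * avg_code_len = 2575 * 12.55 = 32316.25 bits
ratio = original_size / compressed_size = 41200 / 32316.25 = 1.2749

Compression ratio = 1.2749


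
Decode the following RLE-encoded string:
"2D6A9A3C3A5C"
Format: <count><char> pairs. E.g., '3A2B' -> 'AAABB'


Expanding each <count><char> pair:
  2D -> 'DD'
  6A -> 'AAAAAA'
  9A -> 'AAAAAAAAA'
  3C -> 'CCC'
  3A -> 'AAA'
  5C -> 'CCCCC'

Decoded = DDAAAAAAAAAAAAAAACCCAAACCCCC


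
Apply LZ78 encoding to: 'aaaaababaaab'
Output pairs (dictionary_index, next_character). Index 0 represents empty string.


LZ78 encoding steps:
Dictionary: {0: ''}
Step 1: w='' (idx 0), next='a' -> output (0, 'a'), add 'a' as idx 1
Step 2: w='a' (idx 1), next='a' -> output (1, 'a'), add 'aa' as idx 2
Step 3: w='aa' (idx 2), next='b' -> output (2, 'b'), add 'aab' as idx 3
Step 4: w='a' (idx 1), next='b' -> output (1, 'b'), add 'ab' as idx 4
Step 5: w='aa' (idx 2), next='a' -> output (2, 'a'), add 'aaa' as idx 5
Step 6: w='' (idx 0), next='b' -> output (0, 'b'), add 'b' as idx 6


Encoded: [(0, 'a'), (1, 'a'), (2, 'b'), (1, 'b'), (2, 'a'), (0, 'b')]


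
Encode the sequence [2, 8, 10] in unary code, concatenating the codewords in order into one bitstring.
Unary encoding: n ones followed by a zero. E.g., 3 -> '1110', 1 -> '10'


Encode each number as n ones followed by a terminating 0:
  2 -> 110 (3 bits)
  8 -> 111111110 (9 bits)
  10 -> 11111111110 (11 bits)
Total length = 3 + 9 + 11 = 23 bits.

Unary([2, 8, 10]) = 11011111111011111111110 (23 bits)


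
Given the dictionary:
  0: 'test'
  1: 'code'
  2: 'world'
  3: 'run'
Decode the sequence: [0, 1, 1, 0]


Look up each index in the dictionary:
  0 -> 'test'
  1 -> 'code'
  1 -> 'code'
  0 -> 'test'

Decoded: "test code code test"


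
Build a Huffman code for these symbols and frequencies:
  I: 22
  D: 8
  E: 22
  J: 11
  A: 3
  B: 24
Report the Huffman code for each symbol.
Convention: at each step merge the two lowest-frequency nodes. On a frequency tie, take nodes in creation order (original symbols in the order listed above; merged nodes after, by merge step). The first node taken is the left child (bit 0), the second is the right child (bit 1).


Huffman tree construction:
Step 1: Merge A(3) + D(8) = 11
Step 2: Merge J(11) + (A+D)(11) = 22
Step 3: Merge I(22) + E(22) = 44
Step 4: Merge (J+(A+D))(22) + B(24) = 46
Step 5: Merge (I+E)(44) + ((J+(A+D))+B)(46) = 90
Read each symbol's code off the tree from the root (left child = 0, right child = 1).

Codes:
  I: 00 (length 2)
  D: 1011 (length 4)
  E: 01 (length 2)
  J: 100 (length 3)
  A: 1010 (length 4)
  B: 11 (length 2)
Average code length: 213/90 = 2.3667 bits/symbol


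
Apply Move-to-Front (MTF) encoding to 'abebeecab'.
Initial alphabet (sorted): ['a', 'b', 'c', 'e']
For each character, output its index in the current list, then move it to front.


MTF encoding:
'a': index 0 in ['a', 'b', 'c', 'e'] -> ['a', 'b', 'c', 'e']
'b': index 1 in ['a', 'b', 'c', 'e'] -> ['b', 'a', 'c', 'e']
'e': index 3 in ['b', 'a', 'c', 'e'] -> ['e', 'b', 'a', 'c']
'b': index 1 in ['e', 'b', 'a', 'c'] -> ['b', 'e', 'a', 'c']
'e': index 1 in ['b', 'e', 'a', 'c'] -> ['e', 'b', 'a', 'c']
'e': index 0 in ['e', 'b', 'a', 'c'] -> ['e', 'b', 'a', 'c']
'c': index 3 in ['e', 'b', 'a', 'c'] -> ['c', 'e', 'b', 'a']
'a': index 3 in ['c', 'e', 'b', 'a'] -> ['a', 'c', 'e', 'b']
'b': index 3 in ['a', 'c', 'e', 'b'] -> ['b', 'a', 'c', 'e']


Output: [0, 1, 3, 1, 1, 0, 3, 3, 3]


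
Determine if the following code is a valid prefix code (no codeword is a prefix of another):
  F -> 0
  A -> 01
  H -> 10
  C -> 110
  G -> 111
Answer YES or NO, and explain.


Checking each pair (does one codeword prefix another?):
  F='0' vs A='01': prefix -- VIOLATION

NO -- this is NOT a valid prefix code. F (0) is a prefix of A (01).


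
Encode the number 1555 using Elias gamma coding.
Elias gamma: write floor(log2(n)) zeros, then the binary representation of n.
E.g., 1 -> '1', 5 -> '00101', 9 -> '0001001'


num_bits = floor(log2(1555)) + 1 = 11
leading_zeros = num_bits - 1 = 10
binary(1555) = 11000010011

Elias gamma(1555) = '0000000000' + '11000010011' = 000000000011000010011 (21 bits)


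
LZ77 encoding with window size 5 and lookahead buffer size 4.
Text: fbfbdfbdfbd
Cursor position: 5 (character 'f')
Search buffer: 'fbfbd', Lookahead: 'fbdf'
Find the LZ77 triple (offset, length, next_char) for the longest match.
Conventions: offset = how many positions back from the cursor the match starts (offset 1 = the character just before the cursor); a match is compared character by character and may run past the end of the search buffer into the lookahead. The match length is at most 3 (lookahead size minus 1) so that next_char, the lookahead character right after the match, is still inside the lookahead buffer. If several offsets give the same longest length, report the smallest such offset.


Try each offset into the search buffer:
  offset=1 (pos 4, char 'd'): match length 0
  offset=2 (pos 3, char 'b'): match length 0
  offset=3 (pos 2, char 'f'): match length 3
  offset=4 (pos 1, char 'b'): match length 0
  offset=5 (pos 0, char 'f'): match length 2
Longest match has length 3 at offset 3.
next_char = character at position 5 + 3 = 8 -> 'f'

Best match: offset=3, length=3 (matching 'fbd' starting at position 2)
LZ77 triple: (3, 3, 'f')
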